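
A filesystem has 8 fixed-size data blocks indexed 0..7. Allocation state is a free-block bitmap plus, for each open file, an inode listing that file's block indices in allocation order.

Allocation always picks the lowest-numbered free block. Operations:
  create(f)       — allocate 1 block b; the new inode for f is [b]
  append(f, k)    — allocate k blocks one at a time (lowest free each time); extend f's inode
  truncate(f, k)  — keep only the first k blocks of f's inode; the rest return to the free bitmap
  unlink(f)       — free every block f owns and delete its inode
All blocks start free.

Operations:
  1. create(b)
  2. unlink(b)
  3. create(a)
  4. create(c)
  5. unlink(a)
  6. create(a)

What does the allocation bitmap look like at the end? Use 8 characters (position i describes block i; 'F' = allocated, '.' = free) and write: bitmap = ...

bitmap = FF......

  1. create(b)  ⇒  F.......  {b→[0]}
  2. unlink(b)  ⇒  ........  {}
  3. create(a)  ⇒  F.......  {a→[0]}
  4. create(c)  ⇒  FF......  {a→[0]; c→[1]}
  5. unlink(a)  ⇒  .F......  {c→[1]}
  6. create(a)  ⇒  FF......  {a→[0]; c→[1]}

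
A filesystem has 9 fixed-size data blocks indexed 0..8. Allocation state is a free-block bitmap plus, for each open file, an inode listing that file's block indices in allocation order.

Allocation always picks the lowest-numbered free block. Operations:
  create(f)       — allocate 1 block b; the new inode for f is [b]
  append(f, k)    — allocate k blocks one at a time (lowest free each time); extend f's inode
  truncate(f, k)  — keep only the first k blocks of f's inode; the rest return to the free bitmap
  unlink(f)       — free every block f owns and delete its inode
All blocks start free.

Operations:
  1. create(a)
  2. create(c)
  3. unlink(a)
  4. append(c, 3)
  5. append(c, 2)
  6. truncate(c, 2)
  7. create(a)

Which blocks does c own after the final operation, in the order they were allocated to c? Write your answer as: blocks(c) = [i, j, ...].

blocks(c) = [1, 0]

  1. create(a)  ⇒  F........  {a→[0]}
  2. create(c)  ⇒  FF.......  {a→[0]; c→[1]}
  3. unlink(a)  ⇒  .F.......  {c→[1]}
  4. append(c, 3)  ⇒  FFFF.....  {c→[1, 0, 2, 3]}
  5. append(c, 2)  ⇒  FFFFFF...  {c→[1, 0, 2, 3, 4, 5]}
  6. truncate(c, 2)  ⇒  FF.......  {c→[1, 0]}
  7. create(a)  ⇒  FFF......  {a→[2]; c→[1, 0]}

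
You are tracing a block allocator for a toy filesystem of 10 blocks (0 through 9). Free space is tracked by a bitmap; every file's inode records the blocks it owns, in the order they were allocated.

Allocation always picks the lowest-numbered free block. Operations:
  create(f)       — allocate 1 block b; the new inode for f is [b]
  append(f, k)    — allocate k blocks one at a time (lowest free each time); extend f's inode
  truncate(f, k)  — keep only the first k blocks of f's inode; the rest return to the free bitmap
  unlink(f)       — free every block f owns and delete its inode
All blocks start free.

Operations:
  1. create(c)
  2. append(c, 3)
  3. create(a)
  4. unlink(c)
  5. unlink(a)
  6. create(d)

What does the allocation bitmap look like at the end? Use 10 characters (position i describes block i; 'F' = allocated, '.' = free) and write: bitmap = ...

bitmap = F.........

after create(c) → c:[0]  free=[F.........]
after append(c, 3) → c:[0, 1, 2, 3]  free=[FFFF......]
after create(a) → a:[4], c:[0, 1, 2, 3]  free=[FFFFF.....]
after unlink(c) → a:[4]  free=[....F.....]
after unlink(a) →   free=[..........]
after create(d) → d:[0]  free=[F.........]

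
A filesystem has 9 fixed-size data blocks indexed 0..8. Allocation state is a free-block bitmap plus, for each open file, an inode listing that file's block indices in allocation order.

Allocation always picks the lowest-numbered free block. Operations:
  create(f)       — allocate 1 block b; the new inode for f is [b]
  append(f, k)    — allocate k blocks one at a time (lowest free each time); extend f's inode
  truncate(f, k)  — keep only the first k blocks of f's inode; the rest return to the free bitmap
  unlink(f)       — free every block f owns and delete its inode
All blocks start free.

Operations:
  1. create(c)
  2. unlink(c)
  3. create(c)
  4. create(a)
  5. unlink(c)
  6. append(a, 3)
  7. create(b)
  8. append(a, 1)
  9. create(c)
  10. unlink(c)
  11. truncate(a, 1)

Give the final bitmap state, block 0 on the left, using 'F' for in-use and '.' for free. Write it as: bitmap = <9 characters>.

bitmap = .F..F....

  1. create(c)  ⇒  F........  {c→[0]}
  2. unlink(c)  ⇒  .........  {}
  3. create(c)  ⇒  F........  {c→[0]}
  4. create(a)  ⇒  FF.......  {a→[1]; c→[0]}
  5. unlink(c)  ⇒  .F.......  {a→[1]}
  6. append(a, 3)  ⇒  FFFF.....  {a→[1, 0, 2, 3]}
  7. create(b)  ⇒  FFFFF....  {a→[1, 0, 2, 3]; b→[4]}
  8. append(a, 1)  ⇒  FFFFFF...  {a→[1, 0, 2, 3, 5]; b→[4]}
  9. create(c)  ⇒  FFFFFFF..  {a→[1, 0, 2, 3, 5]; b→[4]; c→[6]}
  10. unlink(c)  ⇒  FFFFFF...  {a→[1, 0, 2, 3, 5]; b→[4]}
  11. truncate(a, 1)  ⇒  .F..F....  {a→[1]; b→[4]}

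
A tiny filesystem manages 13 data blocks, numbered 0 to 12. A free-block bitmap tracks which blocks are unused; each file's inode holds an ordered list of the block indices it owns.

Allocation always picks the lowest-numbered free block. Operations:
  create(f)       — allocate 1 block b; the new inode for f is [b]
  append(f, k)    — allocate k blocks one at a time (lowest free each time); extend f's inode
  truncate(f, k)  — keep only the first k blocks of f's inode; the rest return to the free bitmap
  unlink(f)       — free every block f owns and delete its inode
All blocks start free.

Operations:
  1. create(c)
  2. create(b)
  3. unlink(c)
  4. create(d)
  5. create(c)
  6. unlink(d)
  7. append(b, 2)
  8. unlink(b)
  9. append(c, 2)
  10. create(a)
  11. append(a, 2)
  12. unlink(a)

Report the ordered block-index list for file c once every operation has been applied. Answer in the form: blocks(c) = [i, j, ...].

blocks(c) = [2, 0, 1]

after create(c) → c:[0]  free=[F............]
after create(b) → b:[1], c:[0]  free=[FF...........]
after unlink(c) → b:[1]  free=[.F...........]
after create(d) → b:[1], d:[0]  free=[FF...........]
after create(c) → b:[1], c:[2], d:[0]  free=[FFF..........]
after unlink(d) → b:[1], c:[2]  free=[.FF..........]
after append(b, 2) → b:[1, 0, 3], c:[2]  free=[FFFF.........]
after unlink(b) → c:[2]  free=[..F..........]
after append(c, 2) → c:[2, 0, 1]  free=[FFF..........]
after create(a) → a:[3], c:[2, 0, 1]  free=[FFFF.........]
after append(a, 2) → a:[3, 4, 5], c:[2, 0, 1]  free=[FFFFFF.......]
after unlink(a) → c:[2, 0, 1]  free=[FFF..........]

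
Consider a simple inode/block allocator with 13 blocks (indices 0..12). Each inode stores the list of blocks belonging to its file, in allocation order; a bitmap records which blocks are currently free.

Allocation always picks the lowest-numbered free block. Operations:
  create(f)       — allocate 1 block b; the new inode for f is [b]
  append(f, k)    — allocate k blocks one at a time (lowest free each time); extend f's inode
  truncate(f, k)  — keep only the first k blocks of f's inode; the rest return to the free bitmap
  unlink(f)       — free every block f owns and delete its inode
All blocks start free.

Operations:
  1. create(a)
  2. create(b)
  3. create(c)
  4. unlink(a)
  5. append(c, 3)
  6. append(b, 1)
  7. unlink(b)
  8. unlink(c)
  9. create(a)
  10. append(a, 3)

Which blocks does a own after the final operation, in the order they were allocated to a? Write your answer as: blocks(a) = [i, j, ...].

blocks(a) = [0, 1, 2, 3]

[1] create(a) — a=0 (map F............)
[2] create(b) — a=0 b=1 (map FF...........)
[3] create(c) — a=0 b=1 c=2 (map FFF..........)
[4] unlink(a) — b=1 c=2 (map .FF..........)
[5] append(c, 3) — b=1 c=2,0,3,4 (map FFFFF........)
[6] append(b, 1) — b=1,5 c=2,0,3,4 (map FFFFFF.......)
[7] unlink(b) — c=2,0,3,4 (map F.FFF........)
[8] unlink(c) —  (map .............)
[9] create(a) — a=0 (map F............)
[10] append(a, 3) — a=0,1,2,3 (map FFFF.........)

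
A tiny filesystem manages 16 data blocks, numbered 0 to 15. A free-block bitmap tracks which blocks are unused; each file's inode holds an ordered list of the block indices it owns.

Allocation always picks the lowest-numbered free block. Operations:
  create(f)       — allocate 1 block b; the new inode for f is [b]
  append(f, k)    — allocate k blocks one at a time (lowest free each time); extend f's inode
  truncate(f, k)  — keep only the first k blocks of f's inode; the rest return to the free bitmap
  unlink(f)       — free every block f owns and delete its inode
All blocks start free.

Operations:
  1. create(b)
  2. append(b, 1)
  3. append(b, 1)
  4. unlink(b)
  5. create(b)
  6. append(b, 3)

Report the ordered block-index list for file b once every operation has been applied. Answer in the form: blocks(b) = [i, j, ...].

blocks(b) = [0, 1, 2, 3]

create(b): bitmap=F............... | b=[0]
append(b, 1): bitmap=FF.............. | b=[0, 1]
append(b, 1): bitmap=FFF............. | b=[0, 1, 2]
unlink(b): bitmap=................ | 
create(b): bitmap=F............... | b=[0]
append(b, 3): bitmap=FFFF............ | b=[0, 1, 2, 3]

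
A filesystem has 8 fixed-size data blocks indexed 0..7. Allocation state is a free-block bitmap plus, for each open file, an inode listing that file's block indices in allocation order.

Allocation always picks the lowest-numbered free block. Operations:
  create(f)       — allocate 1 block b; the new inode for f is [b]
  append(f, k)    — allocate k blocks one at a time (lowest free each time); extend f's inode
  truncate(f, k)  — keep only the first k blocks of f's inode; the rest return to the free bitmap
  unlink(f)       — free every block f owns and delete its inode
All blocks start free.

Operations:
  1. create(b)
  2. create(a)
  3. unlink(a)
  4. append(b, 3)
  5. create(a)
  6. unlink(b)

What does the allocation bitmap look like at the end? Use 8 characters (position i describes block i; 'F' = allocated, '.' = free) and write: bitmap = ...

bitmap = ....F...

  1. create(b)  ⇒  F.......  {b→[0]}
  2. create(a)  ⇒  FF......  {a→[1]; b→[0]}
  3. unlink(a)  ⇒  F.......  {b→[0]}
  4. append(b, 3)  ⇒  FFFF....  {b→[0, 1, 2, 3]}
  5. create(a)  ⇒  FFFFF...  {a→[4]; b→[0, 1, 2, 3]}
  6. unlink(b)  ⇒  ....F...  {a→[4]}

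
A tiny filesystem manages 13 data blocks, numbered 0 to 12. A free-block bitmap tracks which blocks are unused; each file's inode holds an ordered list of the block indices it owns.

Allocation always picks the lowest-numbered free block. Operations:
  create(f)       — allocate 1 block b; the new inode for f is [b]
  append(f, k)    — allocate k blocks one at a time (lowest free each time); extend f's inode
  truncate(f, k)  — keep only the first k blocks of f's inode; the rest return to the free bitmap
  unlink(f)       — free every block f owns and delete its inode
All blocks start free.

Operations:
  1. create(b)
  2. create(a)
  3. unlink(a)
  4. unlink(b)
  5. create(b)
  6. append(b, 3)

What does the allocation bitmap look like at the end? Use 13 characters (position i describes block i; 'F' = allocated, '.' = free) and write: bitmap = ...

after create(b) → b:[0]  free=[F............]
after create(a) → a:[1], b:[0]  free=[FF...........]
after unlink(a) → b:[0]  free=[F............]
after unlink(b) →   free=[.............]
after create(b) → b:[0]  free=[F............]
after append(b, 3) → b:[0, 1, 2, 3]  free=[FFFF.........]

bitmap = FFFF.........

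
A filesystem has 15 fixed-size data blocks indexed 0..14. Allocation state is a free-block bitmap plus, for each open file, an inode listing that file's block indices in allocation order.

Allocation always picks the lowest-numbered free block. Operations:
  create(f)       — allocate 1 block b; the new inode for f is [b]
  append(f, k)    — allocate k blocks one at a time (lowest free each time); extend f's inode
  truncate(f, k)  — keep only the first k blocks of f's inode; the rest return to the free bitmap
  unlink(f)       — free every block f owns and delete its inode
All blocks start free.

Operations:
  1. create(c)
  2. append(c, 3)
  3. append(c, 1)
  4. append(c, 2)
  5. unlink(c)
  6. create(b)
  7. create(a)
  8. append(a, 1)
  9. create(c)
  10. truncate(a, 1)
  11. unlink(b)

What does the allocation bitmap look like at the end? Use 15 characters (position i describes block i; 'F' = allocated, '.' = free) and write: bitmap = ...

  1. create(c)  ⇒  F..............  {c→[0]}
  2. append(c, 3)  ⇒  FFFF...........  {c→[0, 1, 2, 3]}
  3. append(c, 1)  ⇒  FFFFF..........  {c→[0, 1, 2, 3, 4]}
  4. append(c, 2)  ⇒  FFFFFFF........  {c→[0, 1, 2, 3, 4, 5, 6]}
  5. unlink(c)  ⇒  ...............  {}
  6. create(b)  ⇒  F..............  {b→[0]}
  7. create(a)  ⇒  FF.............  {a→[1]; b→[0]}
  8. append(a, 1)  ⇒  FFF............  {a→[1, 2]; b→[0]}
  9. create(c)  ⇒  FFFF...........  {a→[1, 2]; b→[0]; c→[3]}
  10. truncate(a, 1)  ⇒  FF.F...........  {a→[1]; b→[0]; c→[3]}
  11. unlink(b)  ⇒  .F.F...........  {a→[1]; c→[3]}

bitmap = .F.F...........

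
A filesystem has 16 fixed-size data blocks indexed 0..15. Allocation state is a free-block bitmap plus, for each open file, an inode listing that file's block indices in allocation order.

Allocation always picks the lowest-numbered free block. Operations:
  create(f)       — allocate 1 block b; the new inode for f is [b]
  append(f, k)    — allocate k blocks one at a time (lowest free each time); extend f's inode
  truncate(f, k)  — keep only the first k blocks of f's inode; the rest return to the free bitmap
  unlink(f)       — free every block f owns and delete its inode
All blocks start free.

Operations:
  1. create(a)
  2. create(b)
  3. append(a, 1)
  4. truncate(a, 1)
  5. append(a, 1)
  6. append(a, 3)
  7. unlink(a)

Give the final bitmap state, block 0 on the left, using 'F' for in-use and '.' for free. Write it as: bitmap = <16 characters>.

after create(a) → a:[0]  free=[F...............]
after create(b) → a:[0], b:[1]  free=[FF..............]
after append(a, 1) → a:[0, 2], b:[1]  free=[FFF.............]
after truncate(a, 1) → a:[0], b:[1]  free=[FF..............]
after append(a, 1) → a:[0, 2], b:[1]  free=[FFF.............]
after append(a, 3) → a:[0, 2, 3, 4, 5], b:[1]  free=[FFFFFF..........]
after unlink(a) → b:[1]  free=[.F..............]

bitmap = .F..............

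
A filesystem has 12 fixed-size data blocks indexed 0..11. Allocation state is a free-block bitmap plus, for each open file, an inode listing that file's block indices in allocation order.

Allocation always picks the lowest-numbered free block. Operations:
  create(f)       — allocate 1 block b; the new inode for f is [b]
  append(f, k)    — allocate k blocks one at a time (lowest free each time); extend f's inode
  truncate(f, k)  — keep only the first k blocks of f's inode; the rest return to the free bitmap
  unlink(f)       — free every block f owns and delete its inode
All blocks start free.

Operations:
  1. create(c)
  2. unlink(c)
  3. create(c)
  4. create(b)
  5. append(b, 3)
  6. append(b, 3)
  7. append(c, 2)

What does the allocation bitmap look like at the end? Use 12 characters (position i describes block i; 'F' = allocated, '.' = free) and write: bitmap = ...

create(c): bitmap=F........... | c=[0]
unlink(c): bitmap=............ | 
create(c): bitmap=F........... | c=[0]
create(b): bitmap=FF.......... | b=[1] c=[0]
append(b, 3): bitmap=FFFFF....... | b=[1, 2, 3, 4] c=[0]
append(b, 3): bitmap=FFFFFFFF.... | b=[1, 2, 3, 4, 5, 6, 7] c=[0]
append(c, 2): bitmap=FFFFFFFFFF.. | b=[1, 2, 3, 4, 5, 6, 7] c=[0, 8, 9]

bitmap = FFFFFFFFFF..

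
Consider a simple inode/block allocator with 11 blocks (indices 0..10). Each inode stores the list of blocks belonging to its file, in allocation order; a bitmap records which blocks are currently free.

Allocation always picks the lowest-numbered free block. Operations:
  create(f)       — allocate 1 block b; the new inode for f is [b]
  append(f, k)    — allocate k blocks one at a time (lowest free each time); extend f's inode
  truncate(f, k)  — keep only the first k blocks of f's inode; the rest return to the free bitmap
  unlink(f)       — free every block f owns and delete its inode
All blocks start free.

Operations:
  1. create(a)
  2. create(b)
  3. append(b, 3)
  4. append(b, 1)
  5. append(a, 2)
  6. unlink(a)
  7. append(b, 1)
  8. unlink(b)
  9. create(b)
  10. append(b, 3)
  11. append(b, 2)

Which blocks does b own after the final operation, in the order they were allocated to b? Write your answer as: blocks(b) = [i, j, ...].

[1] create(a) — a=0 (map F..........)
[2] create(b) — a=0 b=1 (map FF.........)
[3] append(b, 3) — a=0 b=1,2,3,4 (map FFFFF......)
[4] append(b, 1) — a=0 b=1,2,3,4,5 (map FFFFFF.....)
[5] append(a, 2) — a=0,6,7 b=1,2,3,4,5 (map FFFFFFFF...)
[6] unlink(a) — b=1,2,3,4,5 (map .FFFFF.....)
[7] append(b, 1) — b=1,2,3,4,5,0 (map FFFFFF.....)
[8] unlink(b) —  (map ...........)
[9] create(b) — b=0 (map F..........)
[10] append(b, 3) — b=0,1,2,3 (map FFFF.......)
[11] append(b, 2) — b=0,1,2,3,4,5 (map FFFFFF.....)

blocks(b) = [0, 1, 2, 3, 4, 5]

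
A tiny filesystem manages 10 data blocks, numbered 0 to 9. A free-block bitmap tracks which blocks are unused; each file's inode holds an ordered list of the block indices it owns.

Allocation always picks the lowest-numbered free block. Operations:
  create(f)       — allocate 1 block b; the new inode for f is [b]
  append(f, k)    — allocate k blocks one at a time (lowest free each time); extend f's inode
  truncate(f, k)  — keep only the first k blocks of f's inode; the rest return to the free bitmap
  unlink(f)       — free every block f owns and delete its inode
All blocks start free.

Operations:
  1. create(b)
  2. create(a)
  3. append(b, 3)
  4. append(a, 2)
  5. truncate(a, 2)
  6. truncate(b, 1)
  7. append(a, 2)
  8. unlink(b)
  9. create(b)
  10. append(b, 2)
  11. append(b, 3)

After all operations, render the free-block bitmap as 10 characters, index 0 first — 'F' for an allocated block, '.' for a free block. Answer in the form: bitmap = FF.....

  1. create(b)  ⇒  F.........  {b→[0]}
  2. create(a)  ⇒  FF........  {a→[1]; b→[0]}
  3. append(b, 3)  ⇒  FFFFF.....  {a→[1]; b→[0, 2, 3, 4]}
  4. append(a, 2)  ⇒  FFFFFFF...  {a→[1, 5, 6]; b→[0, 2, 3, 4]}
  5. truncate(a, 2)  ⇒  FFFFFF....  {a→[1, 5]; b→[0, 2, 3, 4]}
  6. truncate(b, 1)  ⇒  FF...F....  {a→[1, 5]; b→[0]}
  7. append(a, 2)  ⇒  FFFF.F....  {a→[1, 5, 2, 3]; b→[0]}
  8. unlink(b)  ⇒  .FFF.F....  {a→[1, 5, 2, 3]}
  9. create(b)  ⇒  FFFF.F....  {a→[1, 5, 2, 3]; b→[0]}
  10. append(b, 2)  ⇒  FFFFFFF...  {a→[1, 5, 2, 3]; b→[0, 4, 6]}
  11. append(b, 3)  ⇒  FFFFFFFFFF  {a→[1, 5, 2, 3]; b→[0, 4, 6, 7, 8, 9]}

bitmap = FFFFFFFFFF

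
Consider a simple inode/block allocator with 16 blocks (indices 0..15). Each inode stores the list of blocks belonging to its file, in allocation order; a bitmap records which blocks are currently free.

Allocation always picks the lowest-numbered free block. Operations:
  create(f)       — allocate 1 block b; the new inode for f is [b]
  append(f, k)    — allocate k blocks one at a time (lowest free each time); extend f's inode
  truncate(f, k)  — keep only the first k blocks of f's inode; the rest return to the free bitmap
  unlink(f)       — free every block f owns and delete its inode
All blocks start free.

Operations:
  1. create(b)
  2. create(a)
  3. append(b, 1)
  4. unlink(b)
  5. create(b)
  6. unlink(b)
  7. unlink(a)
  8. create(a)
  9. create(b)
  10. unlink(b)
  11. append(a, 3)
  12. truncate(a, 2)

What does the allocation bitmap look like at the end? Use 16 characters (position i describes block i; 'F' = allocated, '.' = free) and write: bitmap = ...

bitmap = FF..............

[1] create(b) — b=0 (map F...............)
[2] create(a) — a=1 b=0 (map FF..............)
[3] append(b, 1) — a=1 b=0,2 (map FFF.............)
[4] unlink(b) — a=1 (map .F..............)
[5] create(b) — a=1 b=0 (map FF..............)
[6] unlink(b) — a=1 (map .F..............)
[7] unlink(a) —  (map ................)
[8] create(a) — a=0 (map F...............)
[9] create(b) — a=0 b=1 (map FF..............)
[10] unlink(b) — a=0 (map F...............)
[11] append(a, 3) — a=0,1,2,3 (map FFFF............)
[12] truncate(a, 2) — a=0,1 (map FF..............)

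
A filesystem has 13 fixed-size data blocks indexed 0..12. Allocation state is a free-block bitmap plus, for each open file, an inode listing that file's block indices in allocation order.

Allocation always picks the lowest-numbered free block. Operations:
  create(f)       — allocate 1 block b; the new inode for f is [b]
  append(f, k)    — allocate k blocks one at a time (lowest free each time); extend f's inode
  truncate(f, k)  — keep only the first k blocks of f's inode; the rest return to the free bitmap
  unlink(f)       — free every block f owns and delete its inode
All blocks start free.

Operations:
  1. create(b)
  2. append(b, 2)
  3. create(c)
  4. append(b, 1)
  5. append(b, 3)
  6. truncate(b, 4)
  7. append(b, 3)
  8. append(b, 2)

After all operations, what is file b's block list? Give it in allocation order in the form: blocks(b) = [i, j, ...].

create(b): bitmap=F............ | b=[0]
append(b, 2): bitmap=FFF.......... | b=[0, 1, 2]
create(c): bitmap=FFFF......... | b=[0, 1, 2] c=[3]
append(b, 1): bitmap=FFFFF........ | b=[0, 1, 2, 4] c=[3]
append(b, 3): bitmap=FFFFFFFF..... | b=[0, 1, 2, 4, 5, 6, 7] c=[3]
truncate(b, 4): bitmap=FFFFF........ | b=[0, 1, 2, 4] c=[3]
append(b, 3): bitmap=FFFFFFFF..... | b=[0, 1, 2, 4, 5, 6, 7] c=[3]
append(b, 2): bitmap=FFFFFFFFFF... | b=[0, 1, 2, 4, 5, 6, 7, 8, 9] c=[3]

blocks(b) = [0, 1, 2, 4, 5, 6, 7, 8, 9]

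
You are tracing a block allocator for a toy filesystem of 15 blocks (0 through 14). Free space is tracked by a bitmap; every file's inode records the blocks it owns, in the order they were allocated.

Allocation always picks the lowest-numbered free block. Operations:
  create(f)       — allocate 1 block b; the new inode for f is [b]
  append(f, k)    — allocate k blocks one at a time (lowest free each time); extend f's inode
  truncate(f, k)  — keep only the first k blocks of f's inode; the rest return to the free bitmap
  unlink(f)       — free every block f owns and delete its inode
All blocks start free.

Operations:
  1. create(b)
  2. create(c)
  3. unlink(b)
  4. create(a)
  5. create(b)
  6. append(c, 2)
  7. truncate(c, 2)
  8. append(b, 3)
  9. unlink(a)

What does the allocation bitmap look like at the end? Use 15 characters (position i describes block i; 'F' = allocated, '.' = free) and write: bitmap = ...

create(b): bitmap=F.............. | b=[0]
create(c): bitmap=FF............. | b=[0] c=[1]
unlink(b): bitmap=.F............. | c=[1]
create(a): bitmap=FF............. | a=[0] c=[1]
create(b): bitmap=FFF............ | a=[0] b=[2] c=[1]
append(c, 2): bitmap=FFFFF.......... | a=[0] b=[2] c=[1, 3, 4]
truncate(c, 2): bitmap=FFFF........... | a=[0] b=[2] c=[1, 3]
append(b, 3): bitmap=FFFFFFF........ | a=[0] b=[2, 4, 5, 6] c=[1, 3]
unlink(a): bitmap=.FFFFFF........ | b=[2, 4, 5, 6] c=[1, 3]

bitmap = .FFFFFF........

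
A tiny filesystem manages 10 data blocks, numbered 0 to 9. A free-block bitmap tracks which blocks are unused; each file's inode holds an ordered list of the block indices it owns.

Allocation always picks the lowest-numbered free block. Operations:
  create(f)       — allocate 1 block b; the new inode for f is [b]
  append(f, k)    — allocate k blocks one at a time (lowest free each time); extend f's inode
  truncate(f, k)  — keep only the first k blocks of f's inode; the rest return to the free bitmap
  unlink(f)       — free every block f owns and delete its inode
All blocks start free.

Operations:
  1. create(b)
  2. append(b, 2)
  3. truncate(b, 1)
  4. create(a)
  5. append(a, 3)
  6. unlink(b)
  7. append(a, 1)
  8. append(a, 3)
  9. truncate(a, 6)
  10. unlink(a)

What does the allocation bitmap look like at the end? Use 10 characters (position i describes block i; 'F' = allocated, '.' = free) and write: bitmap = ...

bitmap = ..........

after create(b) → b:[0]  free=[F.........]
after append(b, 2) → b:[0, 1, 2]  free=[FFF.......]
after truncate(b, 1) → b:[0]  free=[F.........]
after create(a) → a:[1], b:[0]  free=[FF........]
after append(a, 3) → a:[1, 2, 3, 4], b:[0]  free=[FFFFF.....]
after unlink(b) → a:[1, 2, 3, 4]  free=[.FFFF.....]
after append(a, 1) → a:[1, 2, 3, 4, 0]  free=[FFFFF.....]
after append(a, 3) → a:[1, 2, 3, 4, 0, 5, 6, 7]  free=[FFFFFFFF..]
after truncate(a, 6) → a:[1, 2, 3, 4, 0, 5]  free=[FFFFFF....]
after unlink(a) →   free=[..........]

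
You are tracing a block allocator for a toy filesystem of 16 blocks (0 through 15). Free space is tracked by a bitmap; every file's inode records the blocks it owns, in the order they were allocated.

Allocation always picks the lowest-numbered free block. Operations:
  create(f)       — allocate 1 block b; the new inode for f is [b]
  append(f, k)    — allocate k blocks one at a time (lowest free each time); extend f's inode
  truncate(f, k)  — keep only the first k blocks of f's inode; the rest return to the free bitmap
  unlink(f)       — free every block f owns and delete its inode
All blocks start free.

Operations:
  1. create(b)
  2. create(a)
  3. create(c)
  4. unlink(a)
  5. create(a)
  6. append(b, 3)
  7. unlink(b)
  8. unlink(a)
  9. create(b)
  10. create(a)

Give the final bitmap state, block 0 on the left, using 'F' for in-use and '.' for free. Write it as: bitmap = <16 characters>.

after create(b) → b:[0]  free=[F...............]
after create(a) → a:[1], b:[0]  free=[FF..............]
after create(c) → a:[1], b:[0], c:[2]  free=[FFF.............]
after unlink(a) → b:[0], c:[2]  free=[F.F.............]
after create(a) → a:[1], b:[0], c:[2]  free=[FFF.............]
after append(b, 3) → a:[1], b:[0, 3, 4, 5], c:[2]  free=[FFFFFF..........]
after unlink(b) → a:[1], c:[2]  free=[.FF.............]
after unlink(a) → c:[2]  free=[..F.............]
after create(b) → b:[0], c:[2]  free=[F.F.............]
after create(a) → a:[1], b:[0], c:[2]  free=[FFF.............]

bitmap = FFF.............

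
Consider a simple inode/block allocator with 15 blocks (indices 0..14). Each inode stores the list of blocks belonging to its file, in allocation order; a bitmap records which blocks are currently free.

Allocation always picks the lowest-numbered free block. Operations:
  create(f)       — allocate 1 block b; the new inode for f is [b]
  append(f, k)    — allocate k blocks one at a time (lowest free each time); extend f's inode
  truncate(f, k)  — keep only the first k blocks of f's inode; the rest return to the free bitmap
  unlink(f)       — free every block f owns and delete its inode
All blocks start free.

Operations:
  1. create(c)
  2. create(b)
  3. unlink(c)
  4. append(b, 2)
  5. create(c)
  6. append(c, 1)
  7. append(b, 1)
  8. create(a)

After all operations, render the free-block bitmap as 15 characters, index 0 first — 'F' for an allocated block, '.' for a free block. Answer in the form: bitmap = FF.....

bitmap = FFFFFFF........

  1. create(c)  ⇒  F..............  {c→[0]}
  2. create(b)  ⇒  FF.............  {b→[1]; c→[0]}
  3. unlink(c)  ⇒  .F.............  {b→[1]}
  4. append(b, 2)  ⇒  FFF............  {b→[1, 0, 2]}
  5. create(c)  ⇒  FFFF...........  {b→[1, 0, 2]; c→[3]}
  6. append(c, 1)  ⇒  FFFFF..........  {b→[1, 0, 2]; c→[3, 4]}
  7. append(b, 1)  ⇒  FFFFFF.........  {b→[1, 0, 2, 5]; c→[3, 4]}
  8. create(a)  ⇒  FFFFFFF........  {a→[6]; b→[1, 0, 2, 5]; c→[3, 4]}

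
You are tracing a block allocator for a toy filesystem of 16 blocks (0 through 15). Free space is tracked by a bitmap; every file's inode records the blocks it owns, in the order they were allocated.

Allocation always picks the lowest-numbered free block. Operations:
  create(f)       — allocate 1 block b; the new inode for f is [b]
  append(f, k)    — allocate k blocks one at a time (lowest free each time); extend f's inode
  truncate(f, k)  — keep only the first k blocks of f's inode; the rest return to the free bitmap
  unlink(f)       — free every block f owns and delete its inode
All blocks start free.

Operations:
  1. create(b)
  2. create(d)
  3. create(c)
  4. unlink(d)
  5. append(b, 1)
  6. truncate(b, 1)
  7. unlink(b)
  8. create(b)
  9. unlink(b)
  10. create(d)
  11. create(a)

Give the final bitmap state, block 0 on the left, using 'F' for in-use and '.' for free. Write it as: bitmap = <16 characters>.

bitmap = FFF.............

  1. create(b)  ⇒  F...............  {b→[0]}
  2. create(d)  ⇒  FF..............  {b→[0]; d→[1]}
  3. create(c)  ⇒  FFF.............  {b→[0]; c→[2]; d→[1]}
  4. unlink(d)  ⇒  F.F.............  {b→[0]; c→[2]}
  5. append(b, 1)  ⇒  FFF.............  {b→[0, 1]; c→[2]}
  6. truncate(b, 1)  ⇒  F.F.............  {b→[0]; c→[2]}
  7. unlink(b)  ⇒  ..F.............  {c→[2]}
  8. create(b)  ⇒  F.F.............  {b→[0]; c→[2]}
  9. unlink(b)  ⇒  ..F.............  {c→[2]}
  10. create(d)  ⇒  F.F.............  {c→[2]; d→[0]}
  11. create(a)  ⇒  FFF.............  {a→[1]; c→[2]; d→[0]}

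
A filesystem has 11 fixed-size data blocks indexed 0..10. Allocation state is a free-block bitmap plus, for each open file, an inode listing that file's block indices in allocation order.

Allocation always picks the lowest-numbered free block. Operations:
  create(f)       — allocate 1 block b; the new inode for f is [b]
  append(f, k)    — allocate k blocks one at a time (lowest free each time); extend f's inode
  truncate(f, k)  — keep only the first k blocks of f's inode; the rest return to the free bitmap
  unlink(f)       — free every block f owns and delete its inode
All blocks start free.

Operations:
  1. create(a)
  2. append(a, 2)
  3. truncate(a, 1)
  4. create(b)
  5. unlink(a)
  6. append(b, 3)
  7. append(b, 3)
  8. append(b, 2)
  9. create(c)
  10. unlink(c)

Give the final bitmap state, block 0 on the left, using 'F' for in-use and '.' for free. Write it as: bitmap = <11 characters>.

[1] create(a) — a=0 (map F..........)
[2] append(a, 2) — a=0,1,2 (map FFF........)
[3] truncate(a, 1) — a=0 (map F..........)
[4] create(b) — a=0 b=1 (map FF.........)
[5] unlink(a) — b=1 (map .F.........)
[6] append(b, 3) — b=1,0,2,3 (map FFFF.......)
[7] append(b, 3) — b=1,0,2,3,4,5,6 (map FFFFFFF....)
[8] append(b, 2) — b=1,0,2,3,4,5,6,7,8 (map FFFFFFFFF..)
[9] create(c) — b=1,0,2,3,4,5,6,7,8 c=9 (map FFFFFFFFFF.)
[10] unlink(c) — b=1,0,2,3,4,5,6,7,8 (map FFFFFFFFF..)

bitmap = FFFFFFFFF..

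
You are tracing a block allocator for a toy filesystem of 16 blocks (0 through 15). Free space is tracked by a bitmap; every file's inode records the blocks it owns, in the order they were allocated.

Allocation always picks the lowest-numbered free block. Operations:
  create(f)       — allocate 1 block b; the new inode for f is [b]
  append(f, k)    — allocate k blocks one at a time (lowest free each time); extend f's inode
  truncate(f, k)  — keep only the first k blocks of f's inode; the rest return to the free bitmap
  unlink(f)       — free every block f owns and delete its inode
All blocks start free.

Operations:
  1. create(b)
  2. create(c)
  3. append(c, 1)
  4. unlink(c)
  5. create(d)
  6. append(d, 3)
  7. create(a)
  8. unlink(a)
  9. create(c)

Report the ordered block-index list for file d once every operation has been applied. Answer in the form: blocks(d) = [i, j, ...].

blocks(d) = [1, 2, 3, 4]

after create(b) → b:[0]  free=[F...............]
after create(c) → b:[0], c:[1]  free=[FF..............]
after append(c, 1) → b:[0], c:[1, 2]  free=[FFF.............]
after unlink(c) → b:[0]  free=[F...............]
after create(d) → b:[0], d:[1]  free=[FF..............]
after append(d, 3) → b:[0], d:[1, 2, 3, 4]  free=[FFFFF...........]
after create(a) → a:[5], b:[0], d:[1, 2, 3, 4]  free=[FFFFFF..........]
after unlink(a) → b:[0], d:[1, 2, 3, 4]  free=[FFFFF...........]
after create(c) → b:[0], c:[5], d:[1, 2, 3, 4]  free=[FFFFFF..........]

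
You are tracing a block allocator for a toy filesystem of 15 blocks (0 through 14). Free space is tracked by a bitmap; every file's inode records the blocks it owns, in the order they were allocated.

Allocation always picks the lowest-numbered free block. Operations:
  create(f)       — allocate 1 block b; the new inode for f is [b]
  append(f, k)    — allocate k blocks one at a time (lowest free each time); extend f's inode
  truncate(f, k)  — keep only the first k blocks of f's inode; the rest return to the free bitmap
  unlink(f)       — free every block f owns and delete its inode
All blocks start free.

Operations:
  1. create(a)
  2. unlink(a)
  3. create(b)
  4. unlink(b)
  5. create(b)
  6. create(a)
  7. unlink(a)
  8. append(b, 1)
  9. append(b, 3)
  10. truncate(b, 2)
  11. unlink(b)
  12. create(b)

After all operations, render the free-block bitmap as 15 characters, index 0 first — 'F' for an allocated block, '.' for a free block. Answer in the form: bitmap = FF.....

bitmap = F..............

after create(a) → a:[0]  free=[F..............]
after unlink(a) →   free=[...............]
after create(b) → b:[0]  free=[F..............]
after unlink(b) →   free=[...............]
after create(b) → b:[0]  free=[F..............]
after create(a) → a:[1], b:[0]  free=[FF.............]
after unlink(a) → b:[0]  free=[F..............]
after append(b, 1) → b:[0, 1]  free=[FF.............]
after append(b, 3) → b:[0, 1, 2, 3, 4]  free=[FFFFF..........]
after truncate(b, 2) → b:[0, 1]  free=[FF.............]
after unlink(b) →   free=[...............]
after create(b) → b:[0]  free=[F..............]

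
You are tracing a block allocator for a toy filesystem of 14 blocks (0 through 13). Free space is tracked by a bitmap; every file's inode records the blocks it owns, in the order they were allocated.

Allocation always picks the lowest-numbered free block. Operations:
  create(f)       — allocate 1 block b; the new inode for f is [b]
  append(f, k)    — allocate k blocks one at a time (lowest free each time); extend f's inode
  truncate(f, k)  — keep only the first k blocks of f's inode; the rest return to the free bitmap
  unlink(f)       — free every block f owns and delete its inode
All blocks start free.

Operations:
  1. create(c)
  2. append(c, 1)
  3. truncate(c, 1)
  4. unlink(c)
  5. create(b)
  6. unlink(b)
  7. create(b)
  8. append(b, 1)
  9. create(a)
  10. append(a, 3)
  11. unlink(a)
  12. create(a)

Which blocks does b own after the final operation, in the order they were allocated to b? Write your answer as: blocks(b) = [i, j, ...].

blocks(b) = [0, 1]

after create(c) → c:[0]  free=[F.............]
after append(c, 1) → c:[0, 1]  free=[FF............]
after truncate(c, 1) → c:[0]  free=[F.............]
after unlink(c) →   free=[..............]
after create(b) → b:[0]  free=[F.............]
after unlink(b) →   free=[..............]
after create(b) → b:[0]  free=[F.............]
after append(b, 1) → b:[0, 1]  free=[FF............]
after create(a) → a:[2], b:[0, 1]  free=[FFF...........]
after append(a, 3) → a:[2, 3, 4, 5], b:[0, 1]  free=[FFFFFF........]
after unlink(a) → b:[0, 1]  free=[FF............]
after create(a) → a:[2], b:[0, 1]  free=[FFF...........]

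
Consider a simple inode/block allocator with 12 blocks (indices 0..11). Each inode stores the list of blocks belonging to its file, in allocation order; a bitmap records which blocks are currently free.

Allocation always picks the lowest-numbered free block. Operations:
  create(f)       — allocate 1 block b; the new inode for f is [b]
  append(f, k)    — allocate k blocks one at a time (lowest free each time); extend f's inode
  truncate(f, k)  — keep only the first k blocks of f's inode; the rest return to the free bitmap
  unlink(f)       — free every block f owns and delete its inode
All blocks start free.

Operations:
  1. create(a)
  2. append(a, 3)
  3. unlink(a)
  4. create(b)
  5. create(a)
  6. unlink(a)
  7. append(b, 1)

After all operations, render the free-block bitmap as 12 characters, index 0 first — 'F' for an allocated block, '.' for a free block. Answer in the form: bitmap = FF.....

bitmap = FF..........

  1. create(a)  ⇒  F...........  {a→[0]}
  2. append(a, 3)  ⇒  FFFF........  {a→[0, 1, 2, 3]}
  3. unlink(a)  ⇒  ............  {}
  4. create(b)  ⇒  F...........  {b→[0]}
  5. create(a)  ⇒  FF..........  {a→[1]; b→[0]}
  6. unlink(a)  ⇒  F...........  {b→[0]}
  7. append(b, 1)  ⇒  FF..........  {b→[0, 1]}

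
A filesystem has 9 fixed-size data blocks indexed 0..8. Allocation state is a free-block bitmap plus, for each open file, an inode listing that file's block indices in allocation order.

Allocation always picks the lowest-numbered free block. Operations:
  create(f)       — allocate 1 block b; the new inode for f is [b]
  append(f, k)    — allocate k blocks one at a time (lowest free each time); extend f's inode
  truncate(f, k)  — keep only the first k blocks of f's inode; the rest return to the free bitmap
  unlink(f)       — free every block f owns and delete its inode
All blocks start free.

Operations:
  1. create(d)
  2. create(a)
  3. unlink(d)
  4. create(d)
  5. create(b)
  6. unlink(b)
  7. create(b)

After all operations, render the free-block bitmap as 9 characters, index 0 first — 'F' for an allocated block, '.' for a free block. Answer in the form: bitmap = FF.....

bitmap = FFF......

[1] create(d) — d=0 (map F........)
[2] create(a) — a=1 d=0 (map FF.......)
[3] unlink(d) — a=1 (map .F.......)
[4] create(d) — a=1 d=0 (map FF.......)
[5] create(b) — a=1 b=2 d=0 (map FFF......)
[6] unlink(b) — a=1 d=0 (map FF.......)
[7] create(b) — a=1 b=2 d=0 (map FFF......)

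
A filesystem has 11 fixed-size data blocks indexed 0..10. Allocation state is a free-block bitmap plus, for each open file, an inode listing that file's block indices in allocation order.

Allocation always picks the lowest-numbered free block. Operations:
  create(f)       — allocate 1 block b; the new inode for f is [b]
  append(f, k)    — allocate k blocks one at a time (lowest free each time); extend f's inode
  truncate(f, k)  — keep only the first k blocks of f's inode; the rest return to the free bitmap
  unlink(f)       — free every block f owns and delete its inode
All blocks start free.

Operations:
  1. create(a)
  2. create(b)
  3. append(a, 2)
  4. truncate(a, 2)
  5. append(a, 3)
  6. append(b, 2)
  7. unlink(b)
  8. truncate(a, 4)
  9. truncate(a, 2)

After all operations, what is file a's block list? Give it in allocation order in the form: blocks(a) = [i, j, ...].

after create(a) → a:[0]  free=[F..........]
after create(b) → a:[0], b:[1]  free=[FF.........]
after append(a, 2) → a:[0, 2, 3], b:[1]  free=[FFFF.......]
after truncate(a, 2) → a:[0, 2], b:[1]  free=[FFF........]
after append(a, 3) → a:[0, 2, 3, 4, 5], b:[1]  free=[FFFFFF.....]
after append(b, 2) → a:[0, 2, 3, 4, 5], b:[1, 6, 7]  free=[FFFFFFFF...]
after unlink(b) → a:[0, 2, 3, 4, 5]  free=[F.FFFF.....]
after truncate(a, 4) → a:[0, 2, 3, 4]  free=[F.FFF......]
after truncate(a, 2) → a:[0, 2]  free=[F.F........]

blocks(a) = [0, 2]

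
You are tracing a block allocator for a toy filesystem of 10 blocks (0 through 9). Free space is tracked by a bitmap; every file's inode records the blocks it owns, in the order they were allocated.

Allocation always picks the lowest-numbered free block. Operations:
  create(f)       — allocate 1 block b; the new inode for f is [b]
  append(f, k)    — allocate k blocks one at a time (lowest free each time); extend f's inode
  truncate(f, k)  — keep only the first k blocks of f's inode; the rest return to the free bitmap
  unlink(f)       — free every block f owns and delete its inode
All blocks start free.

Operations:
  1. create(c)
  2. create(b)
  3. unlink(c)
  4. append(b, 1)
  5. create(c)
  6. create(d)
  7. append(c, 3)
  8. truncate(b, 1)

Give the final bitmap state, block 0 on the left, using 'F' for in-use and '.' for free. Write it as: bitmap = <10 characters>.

  1. create(c)  ⇒  F.........  {c→[0]}
  2. create(b)  ⇒  FF........  {b→[1]; c→[0]}
  3. unlink(c)  ⇒  .F........  {b→[1]}
  4. append(b, 1)  ⇒  FF........  {b→[1, 0]}
  5. create(c)  ⇒  FFF.......  {b→[1, 0]; c→[2]}
  6. create(d)  ⇒  FFFF......  {b→[1, 0]; c→[2]; d→[3]}
  7. append(c, 3)  ⇒  FFFFFFF...  {b→[1, 0]; c→[2, 4, 5, 6]; d→[3]}
  8. truncate(b, 1)  ⇒  .FFFFFF...  {b→[1]; c→[2, 4, 5, 6]; d→[3]}

bitmap = .FFFFFF...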